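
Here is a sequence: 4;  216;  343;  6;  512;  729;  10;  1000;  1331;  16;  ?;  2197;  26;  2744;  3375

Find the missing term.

Positions follow the repeating pattern ABB; grouping by letter gives 2 tracks.
Stream A = 4, 6, 10, 16, 26: a Fibonacci-like recurrence a_n = a_{n-1} + a_{n-2}.
Stream B = 216, 343, 512, 729, 1000, 1331, ?, 2197, 2744, 3375: the cubes 6³, 7³, 8³, ….
The gap is stream B's term 7; the rule gives 1728.

1728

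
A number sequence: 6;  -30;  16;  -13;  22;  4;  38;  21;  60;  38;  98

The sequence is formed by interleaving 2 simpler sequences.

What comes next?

55

Split by position mod 2 into 2 tracks.
Stream A: 6, 16, 22, 38, 60, 98. A Fibonacci-like recurrence a_n = a_{n-1} + a_{n-2}.
Stream B: -30, -13, 4, 21, 38. Arithmetic with common difference +17.
Position 12 → stream B, term 6 = 55.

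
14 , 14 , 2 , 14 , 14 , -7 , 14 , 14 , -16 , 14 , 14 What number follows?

Positions follow the repeating pattern AAB; grouping by letter gives 2 tracks.
Track A is 14, 14, 14, 14, 14, 14, 14, 14, which is the constant sequence 14.
Track B is 2, -7, -16, which is arithmetic with common difference −9.
The 12th slot belongs to track B; its 4th term is -25.

-25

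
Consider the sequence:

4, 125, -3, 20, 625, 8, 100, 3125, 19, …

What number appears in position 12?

Split by position mod 3 into 3 tracks.
Stream A: 4, 20, 100. Geometric with ratio 5.
Stream B: 125, 625, 3125. Powers 5^3, 5^4, 5^5, ….
Stream C: -3, 8, 19. Adding 11 each time.
Position 12 → stream C, term 4 = 30.

30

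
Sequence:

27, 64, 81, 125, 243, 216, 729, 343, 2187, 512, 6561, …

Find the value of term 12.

The terms cycle through 2 interleaved subsequences.
Track A: 27, 81, 243, 729, 2187, 6561 (powers of 3).
Track B: 64, 125, 216, 343, 512 (perfect cubes starting at 4³).
The 12th slot belongs to track B; its 6th term is 729.

729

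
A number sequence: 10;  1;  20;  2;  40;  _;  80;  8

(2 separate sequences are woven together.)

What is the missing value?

4

Positions 1, 3, 5, … form one subsequence and positions 2, 4, 6, … form another.
Stream A: 10, 20, 40, 80 — geometric, ×2 each step.
Stream B: 1, 2, ?, 8 — powers of 2.
The gap is stream B's term 3; the rule gives 4.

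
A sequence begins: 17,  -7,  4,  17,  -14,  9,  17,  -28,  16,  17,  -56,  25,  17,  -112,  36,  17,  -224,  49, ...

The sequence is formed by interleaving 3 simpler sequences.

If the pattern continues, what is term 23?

Split by position mod 3: positions 1, 4, 7, … form one track, and each other residue class forms its own.
Stream A: 17, 17, 17, 17, 17, 17. Always 17.
Stream B: -7, -14, -28, -56, -112, -224. Geometric with ratio 2.
Stream C: 4, 9, 16, 25, 36, 49. Perfect squares starting at 2².
The 23rd slot belongs to stream B; its 8th term is -896.

-896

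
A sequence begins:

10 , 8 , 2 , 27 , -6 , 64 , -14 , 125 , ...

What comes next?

-22

Odd-indexed and even-indexed terms follow separate rules.
Track A is 10, 2, -6, -14, which is linear: a_n = 18 − 8·n.
Track B is 8, 27, 64, 125, which is consecutive cubes n³ from n = 2.
Position 9 → track A, term 5 = -22.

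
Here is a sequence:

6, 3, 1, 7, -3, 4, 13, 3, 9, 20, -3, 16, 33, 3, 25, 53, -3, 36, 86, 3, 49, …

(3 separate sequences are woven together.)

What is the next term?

139

Split by position mod 3: positions 1, 4, 7, … form one track, and each other residue class forms its own.
Track A = 6, 7, 13, 20, 33, 53, 86: each term equals the sum of the previous two.
Track B = 3, -3, 3, -3, 3, -3, 3: alternating ±3.
Track C = 1, 4, 9, 16, 25, 36, 49: the squares 1², 2², 3², ….
The 22nd slot belongs to track A; its 8th term is 139.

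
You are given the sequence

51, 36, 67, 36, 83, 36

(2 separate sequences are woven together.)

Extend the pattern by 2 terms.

The terms cycle through 2 interleaved subsequences.
Subsequence A: 51, 67, 83 — adding 16 each time.
Subsequence B: 36, 36, 36 — always 36.
Position 7 falls in subsequence A as its term 4, giving 99.
Position 8 falls in subsequence B as its term 4, giving 36.

99, 36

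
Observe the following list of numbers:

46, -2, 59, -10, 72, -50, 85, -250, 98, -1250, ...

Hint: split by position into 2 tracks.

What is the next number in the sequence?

111

Split by position mod 2 into 2 tracks.
Track A is 46, 59, 72, 85, 98, which is arithmetic with common difference +13.
Track B is -2, -10, -50, -250, -1250, which is geometric with ratio 5.
Position 11 falls in track A as its term 6, giving 111.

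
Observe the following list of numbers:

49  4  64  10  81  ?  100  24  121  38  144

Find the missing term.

14

Odd-indexed and even-indexed terms follow separate rules.
Stream A: 49, 64, 81, 100, 121, 144. The squares 7², 8², 9², ….
Stream B: 4, 10, ?, 24, 38. Fibonacci-style (each term is the sum of the two before it).
Stream B's pattern makes the blank 14.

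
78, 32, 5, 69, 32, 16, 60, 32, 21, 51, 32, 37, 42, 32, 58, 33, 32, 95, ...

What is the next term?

24

Split by position mod 3 into 3 tracks.
Subsequence A: 78, 69, 60, 51, 42, 33 (arithmetic with common difference −9).
Subsequence B: 32, 32, 32, 32, 32, 32 (constant 32).
Subsequence C: 5, 16, 21, 37, 58, 95 (Fibonacci-style (each term is the sum of the two before it)).
The 19th slot belongs to subsequence A; its 7th term is 24.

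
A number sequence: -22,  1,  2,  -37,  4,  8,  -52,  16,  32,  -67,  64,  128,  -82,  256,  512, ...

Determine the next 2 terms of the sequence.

-97, 1024

The slot pattern repeats as ABB (period 3), so there are 2 interleaved tracks.
Track A: -22, -37, -52, -67, -82. Arithmetic with common difference −15.
Track B: 1, 2, 4, 8, 16, 32, 64, 128, 256, 512. Successive powers of 2.
The 16th slot belongs to track A; its 6th term is -97.
The 17th slot belongs to track B; its 11th term is 1024.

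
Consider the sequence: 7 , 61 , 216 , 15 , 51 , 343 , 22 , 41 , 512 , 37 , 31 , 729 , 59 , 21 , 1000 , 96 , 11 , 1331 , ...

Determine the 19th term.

155

Read the sequence 3 terms at a time; column i is its own pattern.
Stream A is 7, 15, 22, 37, 59, 96, which is each term equals the sum of the previous two.
Stream B is 61, 51, 41, 31, 21, 11, which is linear: a_n = 71 − 10·n.
Stream C is 216, 343, 512, 729, 1000, 1331, which is consecutive cubes n³ from n = 6.
Position 19 falls in stream A as its term 7, giving 155.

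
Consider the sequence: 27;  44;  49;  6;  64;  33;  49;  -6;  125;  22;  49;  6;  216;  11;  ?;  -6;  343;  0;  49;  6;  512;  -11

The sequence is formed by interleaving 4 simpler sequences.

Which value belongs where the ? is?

49

The terms cycle through 4 interleaved subsequences.
Track A is 27, 64, 125, 216, 343, 512, which is the cubes 3³, 4³, 5³, ….
Track B is 44, 33, 22, 11, 0, -11, which is linear: a_n = 55 − 11·n.
Track C is 49, 49, 49, ?, 49, which is the constant sequence 49.
Track D is 6, -6, 6, -6, 6, which is alternating ±6.
The gap is track C's term 4; the rule gives 49.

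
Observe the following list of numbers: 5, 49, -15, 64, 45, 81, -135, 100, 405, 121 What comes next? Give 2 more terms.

Odd-indexed and even-indexed terms follow separate rules.
Subsequence A: 5, -15, 45, -135, 405 (geometric, ×-3 each step).
Subsequence B: 49, 64, 81, 100, 121 (perfect squares starting at 7²).
Position 11 falls in subsequence A as its term 6, giving -1215.
Term 12 comes from subsequence B (its 6th entry): 144.

-1215, 144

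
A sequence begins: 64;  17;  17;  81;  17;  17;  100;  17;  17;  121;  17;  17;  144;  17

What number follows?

17

Reading positions in blocks of 3 reveals the pattern ABB — 2 tracks woven together.
Subsequence A is 64, 81, 100, 121, 144, which is the squares 8², 9², 10², ….
Subsequence B is 17, 17, 17, 17, 17, 17, 17, 17, 17, which is always 17.
Position 15 falls in subsequence B as its term 10, giving 17.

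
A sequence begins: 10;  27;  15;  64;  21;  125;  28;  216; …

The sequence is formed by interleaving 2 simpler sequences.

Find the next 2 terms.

36, 343

The terms cycle through 2 interleaved subsequences.
Subsequence A is 10, 15, 21, 28, which is the triangular numbers T_4, T_5, ….
Subsequence B is 27, 64, 125, 216, which is perfect cubes starting at 3³.
Position 9 falls in subsequence A as its term 5, giving 36.
The 10th slot belongs to subsequence B; its 5th term is 343.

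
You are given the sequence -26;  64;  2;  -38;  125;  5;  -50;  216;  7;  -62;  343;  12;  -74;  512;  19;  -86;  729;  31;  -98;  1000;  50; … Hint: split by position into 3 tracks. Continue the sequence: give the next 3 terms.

-110, 1331, 81

Split by position mod 3: positions 1, 4, 7, … form one track, and each other residue class forms its own.
Track A: -26, -38, -50, -62, -74, -86, -98 — arithmetic, step −12.
Track B: 64, 125, 216, 343, 512, 729, 1000 — consecutive cubes n³ from n = 4.
Track C: 2, 5, 7, 12, 19, 31, 50 — each term equals the sum of the previous two.
The 22nd slot belongs to track A; its 8th term is -110.
The 23rd slot belongs to track B; its 8th term is 1331.
Term 24 comes from track C (its 8th entry): 81.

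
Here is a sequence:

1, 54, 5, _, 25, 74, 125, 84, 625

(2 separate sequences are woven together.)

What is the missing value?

Positions 1, 3, 5, … form one subsequence and positions 2, 4, 6, … form another.
Subsequence A: 1, 5, 25, 125, 625 — geometric with ratio 5.
Subsequence B: 54, ?, 74, 84 — linear: a_n = 44 + 10·n.
So the missing entry in subsequence B is 64.

64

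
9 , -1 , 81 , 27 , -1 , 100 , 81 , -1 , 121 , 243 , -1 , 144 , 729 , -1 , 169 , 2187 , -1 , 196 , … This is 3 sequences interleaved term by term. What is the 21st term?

225

Split by position mod 3 into 3 tracks.
Subsequence A: 9, 27, 81, 243, 729, 2187 — powers of 3.
Subsequence B: -1, -1, -1, -1, -1, -1 — always -1.
Subsequence C: 81, 100, 121, 144, 169, 196 — consecutive squares n² from n = 9.
Term 21 comes from subsequence C (its 7th entry): 225.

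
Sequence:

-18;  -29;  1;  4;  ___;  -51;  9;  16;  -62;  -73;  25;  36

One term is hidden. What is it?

-40

Reading positions in blocks of 4 reveals the pattern AABB — 2 tracks woven together.
Track A: -18, -29, ?, -51, -62, -73 — arithmetic with common difference −11.
Track B: 1, 4, 9, 16, 25, 36 — the squares 1², 2², 3², ….
Filling track A at index 3 by its rule yields -40.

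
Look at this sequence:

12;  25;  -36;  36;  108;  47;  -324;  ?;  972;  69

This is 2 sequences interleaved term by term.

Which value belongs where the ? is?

58

Positions 1, 3, 5, … form one subsequence and positions 2, 4, 6, … form another.
Track A: 12, -36, 108, -324, 972 — geometric, ×-3 each step.
Track B: 25, 36, 47, ?, 69 — linear: a_n = 14 + 11·n.
So the missing entry in track B is 58.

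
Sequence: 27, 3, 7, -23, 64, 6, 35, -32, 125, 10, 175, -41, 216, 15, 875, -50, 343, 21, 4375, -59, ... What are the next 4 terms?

512, 28, 21875, -68

Split by position mod 4 into 4 tracks.
Stream A: 27, 64, 125, 216, 343 — the cubes 3³, 4³, 5³, ….
Stream B: 3, 6, 10, 15, 21 — the triangular numbers T_2, T_3, ….
Stream C: 7, 35, 175, 875, 4375 — geometric with ratio 5.
Stream D: -23, -32, -41, -50, -59 — subtracting 9 each time.
Position 21 falls in stream A as its term 6, giving 512.
The 22nd slot belongs to stream B; its 6th term is 28.
Term 23 comes from stream C (its 6th entry): 21875.
Term 24 comes from stream D (its 6th entry): -68.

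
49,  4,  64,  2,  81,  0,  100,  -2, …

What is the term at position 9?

121

Split by position mod 2 into 2 tracks.
Subsequence A: 49, 64, 81, 100 — consecutive squares n² from n = 7.
Subsequence B: 4, 2, 0, -2 — arithmetic with common difference −2.
Term 9 comes from subsequence A (its 5th entry): 121.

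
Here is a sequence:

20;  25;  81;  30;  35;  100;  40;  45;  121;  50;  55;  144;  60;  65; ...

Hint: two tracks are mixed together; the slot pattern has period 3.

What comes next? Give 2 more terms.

169, 70

The slot pattern repeats as AAB (period 3), so there are 2 interleaved tracks.
Track A: 20, 25, 30, 35, 40, 45, 50, 55, 60, 65. Adding 5 each time.
Track B: 81, 100, 121, 144. The squares 9², 10², 11², ….
Term 15 comes from track B (its 5th entry): 169.
Position 16 → track A, term 11 = 70.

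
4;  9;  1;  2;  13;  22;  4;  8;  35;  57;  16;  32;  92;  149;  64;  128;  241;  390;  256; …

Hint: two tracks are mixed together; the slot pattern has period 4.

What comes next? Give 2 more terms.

512, 631

Positions follow the repeating pattern AABB; grouping by letter gives 2 tracks.
Track A is 4, 9, 13, 22, 35, 57, 92, 149, 241, 390, which is each term equals the sum of the previous two.
Track B is 1, 2, 4, 8, 16, 32, 64, 128, 256, which is successive powers of 2.
Position 20 → track B, term 10 = 512.
Position 21 falls in track A as its term 11, giving 631.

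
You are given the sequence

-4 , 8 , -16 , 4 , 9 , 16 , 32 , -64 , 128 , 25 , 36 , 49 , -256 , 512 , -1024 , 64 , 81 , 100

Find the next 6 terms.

2048, -4096, 8192, 121, 144, 169

The slot pattern repeats as AAABBB (period 6), so there are 2 interleaved tracks.
Track A is -4, 8, -16, 32, -64, 128, -256, 512, -1024, which is geometric, ×-2 each step.
Track B is 4, 9, 16, 25, 36, 49, 64, 81, 100, which is perfect squares starting at 2².
The 19th slot belongs to track A; its 10th term is 2048.
Position 20 falls in track A as its term 11, giving -4096.
Position 21 falls in track A as its term 12, giving 8192.
The 22nd slot belongs to track B; its 10th term is 121.
Position 23 falls in track B as its term 11, giving 144.
Term 24 comes from track B (its 12th entry): 169.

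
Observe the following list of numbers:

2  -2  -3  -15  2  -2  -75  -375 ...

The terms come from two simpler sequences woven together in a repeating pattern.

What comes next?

Positions follow the repeating pattern AABB; grouping by letter gives 2 tracks.
Track A: 2, -2, 2, -2 — the oscillation 2·(−1)^(n+1).
Track B: -3, -15, -75, -375 — geometric, ×5 each step.
Term 9 comes from track A (its 5th entry): 2.

2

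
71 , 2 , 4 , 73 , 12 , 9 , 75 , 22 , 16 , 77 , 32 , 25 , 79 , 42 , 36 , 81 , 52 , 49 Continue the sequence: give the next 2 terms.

83, 62

Split by position mod 3 into 3 tracks.
Track A: 71, 73, 75, 77, 79, 81 (arithmetic, step +2).
Track B: 2, 12, 22, 32, 42, 52 (arithmetic, step +10).
Track C: 4, 9, 16, 25, 36, 49 (the squares 2², 3², 4², …).
Position 19 → track A, term 7 = 83.
Term 20 comes from track B (its 7th entry): 62.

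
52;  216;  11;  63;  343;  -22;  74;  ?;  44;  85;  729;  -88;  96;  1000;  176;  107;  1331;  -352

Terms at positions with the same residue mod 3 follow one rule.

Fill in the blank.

512

Read the sequence 3 terms at a time; column i is its own pattern.
Stream A: 52, 63, 74, 85, 96, 107 (adding 11 each time).
Stream B: 216, 343, ?, 729, 1000, 1331 (consecutive cubes n³ from n = 6).
Stream C: 11, -22, 44, -88, 176, -352 (geometric with ratio -2).
Filling stream B at index 3 by its rule yields 512.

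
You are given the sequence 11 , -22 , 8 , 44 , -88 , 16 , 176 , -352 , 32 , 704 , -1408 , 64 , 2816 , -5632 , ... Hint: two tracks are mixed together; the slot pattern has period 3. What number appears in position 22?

180224

Reading positions in blocks of 3 reveals the pattern AAB — 2 tracks woven together.
Track A = 11, -22, 44, -88, 176, -352, 704, -1408, 2816, -5632: multiplying by -2 each time.
Track B = 8, 16, 32, 64: powers of 2.
Term 22 comes from track A (its 15th entry): 180224.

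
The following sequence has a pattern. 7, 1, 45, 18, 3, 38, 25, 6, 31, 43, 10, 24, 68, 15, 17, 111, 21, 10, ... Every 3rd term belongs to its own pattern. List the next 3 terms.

The terms cycle through 3 interleaved subsequences.
Track A is 7, 18, 25, 43, 68, 111, which is each term equals the sum of the previous two.
Track B is 1, 3, 6, 10, 15, 21, which is triangular numbers n(n+1)/2 for n = 1, 2, ….
Track C is 45, 38, 31, 24, 17, 10, which is linear: a_n = 52 − 7·n.
Position 19 → track A, term 7 = 179.
Position 20 → track B, term 7 = 28.
Position 21 falls in track C as its term 7, giving 3.

179, 28, 3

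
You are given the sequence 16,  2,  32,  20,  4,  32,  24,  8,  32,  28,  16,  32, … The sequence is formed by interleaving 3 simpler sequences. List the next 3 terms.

Read the sequence 3 terms at a time; column i is its own pattern.
Subsequence A: 16, 20, 24, 28 — arithmetic with common difference +4.
Subsequence B: 2, 4, 8, 16 — powers 2^1, 2^2, 2^3, ….
Subsequence C: 32, 32, 32, 32 — constant 32.
Position 13 → subsequence A, term 5 = 32.
Position 14 falls in subsequence B as its term 5, giving 32.
The 15th slot belongs to subsequence C; its 5th term is 32.

32, 32, 32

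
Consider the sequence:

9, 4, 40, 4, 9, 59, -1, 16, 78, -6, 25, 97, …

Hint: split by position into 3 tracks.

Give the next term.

-11

Split by position mod 3: positions 1, 4, 7, … form one track, and each other residue class forms its own.
Track A: 9, 4, -1, -6 (subtracting 5 each time).
Track B: 4, 9, 16, 25 (perfect squares starting at 2²).
Track C: 40, 59, 78, 97 (arithmetic, step +19).
Position 13 → track A, term 5 = -11.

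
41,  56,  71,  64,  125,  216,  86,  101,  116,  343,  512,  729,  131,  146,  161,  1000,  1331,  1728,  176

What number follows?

Reading positions in blocks of 6 reveals the pattern AAABBB — 2 tracks woven together.
Subsequence A: 41, 56, 71, 86, 101, 116, 131, 146, 161, 176 (adding 15 each time).
Subsequence B: 64, 125, 216, 343, 512, 729, 1000, 1331, 1728 (perfect cubes starting at 4³).
Position 20 falls in subsequence A as its term 11, giving 191.

191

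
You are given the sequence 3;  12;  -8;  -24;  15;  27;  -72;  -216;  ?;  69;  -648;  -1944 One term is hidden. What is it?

Reading positions in blocks of 4 reveals the pattern AABB — 2 tracks woven together.
Track A is 3, 12, 15, 27, ?, 69, which is Fibonacci-style (each term is the sum of the two before it).
Track B is -8, -24, -72, -216, -648, -1944, which is a geometric progression (common ratio 3).
Filling track A at index 5 by its rule yields 42.

42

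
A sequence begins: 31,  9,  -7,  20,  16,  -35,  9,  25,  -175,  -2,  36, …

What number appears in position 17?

The terms cycle through 3 interleaved subsequences.
Subsequence A = 31, 20, 9, -2: subtracting 11 each time.
Subsequence B = 9, 16, 25, 36: the squares 3², 4², 5², ….
Subsequence C = -7, -35, -175: geometric with ratio 5.
Position 17 falls in subsequence B as its term 6, giving 64.

64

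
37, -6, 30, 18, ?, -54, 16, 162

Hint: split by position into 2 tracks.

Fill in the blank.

The terms cycle through 2 interleaved subsequences.
Track A: 37, 30, ?, 16 — linear: a_n = 44 − 7·n.
Track B: -6, 18, -54, 162 — multiplying by -3 each time.
Track A's pattern makes the blank 23.

23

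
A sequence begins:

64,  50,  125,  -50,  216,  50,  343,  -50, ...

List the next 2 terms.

512, 50

Taking every 2nd term gives 2 separate tracks.
Track A = 64, 125, 216, 343: perfect cubes starting at 4³.
Track B = 50, -50, 50, -50: the oscillation 50·(−1)^(n+1).
Term 9 comes from track A (its 5th entry): 512.
Term 10 comes from track B (its 5th entry): 50.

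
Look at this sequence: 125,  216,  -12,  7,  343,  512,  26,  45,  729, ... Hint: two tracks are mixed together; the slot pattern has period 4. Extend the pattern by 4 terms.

1000, 64, 83, 1331

Positions follow the repeating pattern AABB; grouping by letter gives 2 tracks.
Track A = 125, 216, 343, 512, 729: the cubes 5³, 6³, 7³, ….
Track B = -12, 7, 26, 45: arithmetic, step +19.
Position 10 → track A, term 6 = 1000.
Position 11 → track B, term 5 = 64.
Position 12 → track B, term 6 = 83.
The 13th slot belongs to track A; its 7th term is 1331.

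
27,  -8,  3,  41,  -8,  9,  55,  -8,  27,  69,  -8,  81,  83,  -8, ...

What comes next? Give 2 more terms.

243, 97

Split by position mod 3: positions 1, 4, 7, … form one track, and each other residue class forms its own.
Track A: 27, 41, 55, 69, 83 — adding 14 each time.
Track B: -8, -8, -8, -8, -8 — the constant sequence -8.
Track C: 3, 9, 27, 81 — powers 3^1, 3^2, 3^3, ….
Position 15 falls in track C as its term 5, giving 243.
Term 16 comes from track A (its 6th entry): 97.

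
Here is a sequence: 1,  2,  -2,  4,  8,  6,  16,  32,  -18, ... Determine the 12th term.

The slot pattern repeats as AAB (period 3), so there are 2 interleaved tracks.
Subsequence A: 1, 2, 4, 8, 16, 32 — powers 2^0, 2^1, 2^2, ….
Subsequence B: -2, 6, -18 — geometric, ×-3 each step.
Position 12 → subsequence B, term 4 = 54.

54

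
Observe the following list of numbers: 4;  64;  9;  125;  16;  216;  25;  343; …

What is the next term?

Taking every 2nd term gives 2 separate tracks.
Track A: 4, 9, 16, 25 — consecutive squares n² from n = 2.
Track B: 64, 125, 216, 343 — the cubes 4³, 5³, 6³, ….
Position 9 falls in track A as its term 5, giving 36.

36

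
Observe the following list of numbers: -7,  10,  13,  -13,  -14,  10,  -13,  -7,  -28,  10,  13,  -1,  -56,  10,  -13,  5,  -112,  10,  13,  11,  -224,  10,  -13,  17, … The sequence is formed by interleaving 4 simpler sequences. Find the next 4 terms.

-448, 10, 13, 23

Split by position mod 4: positions 1, 5, 9, … form one track, and each other residue class forms its own.
Stream A: -7, -14, -28, -56, -112, -224. Multiplying by 2 each time.
Stream B: 10, 10, 10, 10, 10, 10. The constant sequence 10.
Stream C: 13, -13, 13, -13, 13, -13. The oscillation 13·(−1)^(n+1).
Stream D: -13, -7, -1, 5, 11, 17. Arithmetic with common difference +6.
Position 25 falls in stream A as its term 7, giving -448.
The 26th slot belongs to stream B; its 7th term is 10.
The 27th slot belongs to stream C; its 7th term is 13.
Term 28 comes from stream D (its 7th entry): 23.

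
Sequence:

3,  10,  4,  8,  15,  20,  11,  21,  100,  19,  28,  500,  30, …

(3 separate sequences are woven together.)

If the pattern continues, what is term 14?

Read the sequence 3 terms at a time; column i is its own pattern.
Track A is 3, 8, 11, 19, 30, which is each term equals the sum of the previous two.
Track B is 10, 15, 21, 28, which is triangular numbers starting at T_4.
Track C is 4, 20, 100, 500, which is geometric, ×5 each step.
Term 14 comes from track B (its 5th entry): 36.

36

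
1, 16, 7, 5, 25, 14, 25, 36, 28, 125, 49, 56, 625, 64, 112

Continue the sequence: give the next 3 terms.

Taking every 3rd term gives 3 separate tracks.
Subsequence A: 1, 5, 25, 125, 625 — powers of 5.
Subsequence B: 16, 25, 36, 49, 64 — consecutive squares n² from n = 4.
Subsequence C: 7, 14, 28, 56, 112 — geometric, ×2 each step.
Position 16 → subsequence A, term 6 = 3125.
Position 17 falls in subsequence B as its term 6, giving 81.
The 18th slot belongs to subsequence C; its 6th term is 224.

3125, 81, 224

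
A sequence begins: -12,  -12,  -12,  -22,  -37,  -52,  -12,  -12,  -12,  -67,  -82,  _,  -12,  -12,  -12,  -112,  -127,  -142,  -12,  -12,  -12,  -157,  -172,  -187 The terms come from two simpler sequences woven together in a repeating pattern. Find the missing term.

-97

Reading positions in blocks of 6 reveals the pattern AAABBB — 2 tracks woven together.
Track A: -12, -12, -12, -12, -12, -12, -12, -12, -12, -12, -12, -12. The constant sequence -12.
Track B: -22, -37, -52, -67, -82, ?, -112, -127, -142, -157, -172, -187. Linear: a_n = -7 − 15·n.
So the missing entry in track B is -97.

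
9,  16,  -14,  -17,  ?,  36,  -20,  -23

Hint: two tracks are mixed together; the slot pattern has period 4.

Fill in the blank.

Positions follow the repeating pattern AABB; grouping by letter gives 2 tracks.
Track A = 9, 16, ?, 36: perfect squares starting at 3².
Track B = -14, -17, -20, -23: linear: a_n = -11 − 3·n.
So the missing entry in track A is 25.

25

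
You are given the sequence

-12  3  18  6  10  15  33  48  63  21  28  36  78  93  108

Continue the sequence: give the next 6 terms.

45, 55, 66, 123, 138, 153

The slot pattern repeats as AAABBB (period 6), so there are 2 interleaved tracks.
Track A: -12, 3, 18, 33, 48, 63, 78, 93, 108 — arithmetic, step +15.
Track B: 6, 10, 15, 21, 28, 36 — triangular numbers n(n+1)/2 for n = 3, 4, ….
The 16th slot belongs to track B; its 7th term is 45.
Position 17 falls in track B as its term 8, giving 55.
Term 18 comes from track B (its 9th entry): 66.
Position 19 falls in track A as its term 10, giving 123.
Position 20 falls in track A as its term 11, giving 138.
Position 21 falls in track A as its term 12, giving 153.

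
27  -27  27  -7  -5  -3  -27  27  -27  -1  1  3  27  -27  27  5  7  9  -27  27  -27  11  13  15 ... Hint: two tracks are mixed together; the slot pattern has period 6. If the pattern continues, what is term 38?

Positions follow the repeating pattern AAABBB; grouping by letter gives 2 tracks.
Stream A is 27, -27, 27, -27, 27, -27, 27, -27, 27, -27, 27, -27, which is alternating ±27.
Stream B is -7, -5, -3, -1, 1, 3, 5, 7, 9, 11, 13, 15, which is arithmetic, step +2.
Position 38 falls in stream A as its term 20, giving -27.

-27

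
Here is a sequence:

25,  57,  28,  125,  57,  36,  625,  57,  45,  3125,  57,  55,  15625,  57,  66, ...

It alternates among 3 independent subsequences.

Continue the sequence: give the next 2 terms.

Split by position mod 3 into 3 tracks.
Subsequence A: 25, 125, 625, 3125, 15625 (powers 5^2, 5^3, 5^4, …).
Subsequence B: 57, 57, 57, 57, 57 (constant 57).
Subsequence C: 28, 36, 45, 55, 66 (the triangular numbers T_7, T_8, …).
Position 16 falls in subsequence A as its term 6, giving 78125.
The 17th slot belongs to subsequence B; its 6th term is 57.

78125, 57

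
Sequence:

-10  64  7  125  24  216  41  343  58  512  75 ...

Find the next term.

729

Split by position mod 2 into 2 tracks.
Stream A = -10, 7, 24, 41, 58, 75: arithmetic, step +17.
Stream B = 64, 125, 216, 343, 512: consecutive cubes n³ from n = 4.
The 12th slot belongs to stream B; its 6th term is 729.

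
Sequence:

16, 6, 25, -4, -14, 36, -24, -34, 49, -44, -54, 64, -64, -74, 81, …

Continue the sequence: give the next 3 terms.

-84, -94, 100

Reading positions in blocks of 3 reveals the pattern AAB — 2 tracks woven together.
Stream A: 16, 6, -4, -14, -24, -34, -44, -54, -64, -74 — arithmetic with common difference −10.
Stream B: 25, 36, 49, 64, 81 — perfect squares starting at 5².
The 16th slot belongs to stream A; its 11th term is -84.
The 17th slot belongs to stream A; its 12th term is -94.
Position 18 → stream B, term 6 = 100.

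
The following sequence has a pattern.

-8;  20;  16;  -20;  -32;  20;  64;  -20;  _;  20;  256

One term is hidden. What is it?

-128

Split by position mod 2 into 2 tracks.
Subsequence A: -8, 16, -32, 64, ?, 256 (a geometric progression (common ratio -2)).
Subsequence B: 20, -20, 20, -20, 20 (alternating ±20).
So the missing entry in subsequence A is -128.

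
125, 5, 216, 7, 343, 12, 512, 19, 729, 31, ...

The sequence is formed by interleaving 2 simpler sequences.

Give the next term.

The terms cycle through 2 interleaved subsequences.
Stream A: 125, 216, 343, 512, 729 — the cubes 5³, 6³, 7³, ….
Stream B: 5, 7, 12, 19, 31 — a Fibonacci-like recurrence a_n = a_{n-1} + a_{n-2}.
Term 11 comes from stream A (its 6th entry): 1000.

1000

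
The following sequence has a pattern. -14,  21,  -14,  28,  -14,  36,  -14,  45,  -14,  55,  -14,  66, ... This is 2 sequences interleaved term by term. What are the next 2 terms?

-14, 78

The terms cycle through 2 interleaved subsequences.
Subsequence A: -14, -14, -14, -14, -14, -14. The constant sequence -14.
Subsequence B: 21, 28, 36, 45, 55, 66. Triangular numbers starting at T_6.
The 13th slot belongs to subsequence A; its 7th term is -14.
Position 14 falls in subsequence B as its term 7, giving 78.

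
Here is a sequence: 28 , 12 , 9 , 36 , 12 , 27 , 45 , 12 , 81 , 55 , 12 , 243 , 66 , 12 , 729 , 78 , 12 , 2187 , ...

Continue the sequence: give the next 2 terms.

91, 12

Split by position mod 3: positions 1, 4, 7, … form one track, and each other residue class forms its own.
Track A = 28, 36, 45, 55, 66, 78: triangular numbers n(n+1)/2 for n = 7, 8, ….
Track B = 12, 12, 12, 12, 12, 12: the constant sequence 12.
Track C = 9, 27, 81, 243, 729, 2187: multiplying by 3 each time.
Position 19 falls in track A as its term 7, giving 91.
Position 20 → track B, term 7 = 12.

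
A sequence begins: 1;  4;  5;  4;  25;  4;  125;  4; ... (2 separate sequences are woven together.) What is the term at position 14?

Odd-indexed and even-indexed terms follow separate rules.
Track A: 1, 5, 25, 125 — powers 5^0, 5^1, 5^2, ….
Track B: 4, 4, 4, 4 — always 4.
The 14th slot belongs to track B; its 7th term is 4.

4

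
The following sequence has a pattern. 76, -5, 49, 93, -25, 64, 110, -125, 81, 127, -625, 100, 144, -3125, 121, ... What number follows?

Read the sequence 3 terms at a time; column i is its own pattern.
Subsequence A = 76, 93, 110, 127, 144: arithmetic, step +17.
Subsequence B = -5, -25, -125, -625, -3125: geometric with ratio 5.
Subsequence C = 49, 64, 81, 100, 121: the squares 7², 8², 9², ….
Position 16 falls in subsequence A as its term 6, giving 161.

161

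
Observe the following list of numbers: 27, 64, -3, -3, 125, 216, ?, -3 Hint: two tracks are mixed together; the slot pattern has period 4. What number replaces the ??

Reading positions in blocks of 4 reveals the pattern AABB — 2 tracks woven together.
Track A = 27, 64, 125, 216: consecutive cubes n³ from n = 3.
Track B = -3, -3, ?, -3: the constant sequence -3.
The gap is track B's term 3; the rule gives -3.

-3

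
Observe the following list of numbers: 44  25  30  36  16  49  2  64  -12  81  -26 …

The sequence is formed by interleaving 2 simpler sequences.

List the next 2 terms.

Odd-indexed and even-indexed terms follow separate rules.
Subsequence A = 44, 30, 16, 2, -12, -26: arithmetic with common difference −14.
Subsequence B = 25, 36, 49, 64, 81: the squares 5², 6², 7², ….
Position 12 → subsequence B, term 6 = 100.
Term 13 comes from subsequence A (its 7th entry): -40.

100, -40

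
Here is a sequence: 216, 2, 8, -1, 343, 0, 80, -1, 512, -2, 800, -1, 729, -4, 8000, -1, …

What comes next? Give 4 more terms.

1000, -6, 80000, -1

Read the sequence 4 terms at a time; column i is its own pattern.
Track A = 216, 343, 512, 729: perfect cubes starting at 6³.
Track B = 2, 0, -2, -4: linear: a_n = 4 − 2·n.
Track C = 8, 80, 800, 8000: a geometric progression (common ratio 10).
Track D = -1, -1, -1, -1: constant -1.
Position 17 falls in track A as its term 5, giving 1000.
Term 18 comes from track B (its 5th entry): -6.
Position 19 falls in track C as its term 5, giving 80000.
The 20th slot belongs to track D; its 5th term is -1.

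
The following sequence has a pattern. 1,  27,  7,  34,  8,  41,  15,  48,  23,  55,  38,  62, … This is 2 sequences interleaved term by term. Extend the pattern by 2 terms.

61, 69

Odd-indexed and even-indexed terms follow separate rules.
Track A: 1, 7, 8, 15, 23, 38 (a Fibonacci-like recurrence a_n = a_{n-1} + a_{n-2}).
Track B: 27, 34, 41, 48, 55, 62 (linear: a_n = 20 + 7·n).
The 13th slot belongs to track A; its 7th term is 61.
Position 14 falls in track B as its term 7, giving 69.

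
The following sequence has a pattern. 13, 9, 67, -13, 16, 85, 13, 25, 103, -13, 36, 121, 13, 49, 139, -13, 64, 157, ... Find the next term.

The terms cycle through 3 interleaved subsequences.
Track A = 13, -13, 13, -13, 13, -13: alternating ±13.
Track B = 9, 16, 25, 36, 49, 64: the squares 3², 4², 5², ….
Track C = 67, 85, 103, 121, 139, 157: adding 18 each time.
Term 19 comes from track A (its 7th entry): 13.

13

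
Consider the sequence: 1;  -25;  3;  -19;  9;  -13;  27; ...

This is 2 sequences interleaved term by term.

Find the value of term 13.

729

Positions 1, 3, 5, … form one subsequence and positions 2, 4, 6, … form another.
Subsequence A: 1, 3, 9, 27 — powers 3^0, 3^1, 3^2, ….
Subsequence B: -25, -19, -13 — arithmetic with common difference +6.
Term 13 comes from subsequence A (its 7th entry): 729.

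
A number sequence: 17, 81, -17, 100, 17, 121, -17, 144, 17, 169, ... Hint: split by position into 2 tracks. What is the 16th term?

The terms cycle through 2 interleaved subsequences.
Subsequence A = 17, -17, 17, -17, 17: the oscillation 17·(−1)^(n+1).
Subsequence B = 81, 100, 121, 144, 169: the squares 9², 10², 11², ….
Term 16 comes from subsequence B (its 8th entry): 256.

256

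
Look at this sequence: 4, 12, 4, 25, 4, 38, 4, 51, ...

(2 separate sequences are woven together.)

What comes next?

Split by position mod 2 into 2 tracks.
Subsequence A: 4, 4, 4, 4. Constant 4.
Subsequence B: 12, 25, 38, 51. Arithmetic, step +13.
Term 9 comes from subsequence A (its 5th entry): 4.

4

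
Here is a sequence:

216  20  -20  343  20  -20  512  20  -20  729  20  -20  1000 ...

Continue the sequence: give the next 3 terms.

Positions follow the repeating pattern ABB; grouping by letter gives 2 tracks.
Track A: 216, 343, 512, 729, 1000 — the cubes 6³, 7³, 8³, ….
Track B: 20, -20, 20, -20, 20, -20, 20, -20 — the oscillation 20·(−1)^(n+1).
Term 14 comes from track B (its 9th entry): 20.
Position 15 → track B, term 10 = -20.
Term 16 comes from track A (its 6th entry): 1331.

20, -20, 1331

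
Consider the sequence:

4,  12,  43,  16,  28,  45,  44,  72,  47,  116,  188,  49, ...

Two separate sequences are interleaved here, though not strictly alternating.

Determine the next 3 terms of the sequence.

Reading positions in blocks of 3 reveals the pattern AAB — 2 tracks woven together.
Track A: 4, 12, 16, 28, 44, 72, 116, 188. Each term equals the sum of the previous two.
Track B: 43, 45, 47, 49. Arithmetic, step +2.
Term 13 comes from track A (its 9th entry): 304.
Position 14 → track A, term 10 = 492.
Term 15 comes from track B (its 5th entry): 51.

304, 492, 51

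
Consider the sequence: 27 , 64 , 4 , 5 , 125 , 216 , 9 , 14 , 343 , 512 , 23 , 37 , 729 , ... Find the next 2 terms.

1000, 60

The slot pattern repeats as AABB (period 4), so there are 2 interleaved tracks.
Track A = 27, 64, 125, 216, 343, 512, 729: perfect cubes starting at 3³.
Track B = 4, 5, 9, 14, 23, 37: Fibonacci-style (each term is the sum of the two before it).
The 14th slot belongs to track A; its 8th term is 1000.
Position 15 falls in track B as its term 7, giving 60.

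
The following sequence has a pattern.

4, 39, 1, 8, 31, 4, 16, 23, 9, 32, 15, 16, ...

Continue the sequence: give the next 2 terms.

64, 7

The terms cycle through 3 interleaved subsequences.
Track A: 4, 8, 16, 32 — powers of 2.
Track B: 39, 31, 23, 15 — subtracting 8 each time.
Track C: 1, 4, 9, 16 — perfect squares starting at 1².
Position 13 falls in track A as its term 5, giving 64.
Position 14 → track B, term 5 = 7.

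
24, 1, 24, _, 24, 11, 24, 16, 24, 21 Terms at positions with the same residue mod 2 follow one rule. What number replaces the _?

Odd-indexed and even-indexed terms follow separate rules.
Subsequence A: 24, 24, 24, 24, 24. Constant 24.
Subsequence B: 1, ?, 11, 16, 21. Arithmetic, step +5.
Subsequence B's pattern makes the blank 6.

6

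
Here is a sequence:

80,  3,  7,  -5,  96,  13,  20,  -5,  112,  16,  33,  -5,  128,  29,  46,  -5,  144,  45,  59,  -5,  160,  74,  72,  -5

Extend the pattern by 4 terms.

Read the sequence 4 terms at a time; column i is its own pattern.
Subsequence A is 80, 96, 112, 128, 144, 160, which is arithmetic with common difference +16.
Subsequence B is 3, 13, 16, 29, 45, 74, which is each term equals the sum of the previous two.
Subsequence C is 7, 20, 33, 46, 59, 72, which is arithmetic with common difference +13.
Subsequence D is -5, -5, -5, -5, -5, -5, which is always -5.
Position 25 falls in subsequence A as its term 7, giving 176.
The 26th slot belongs to subsequence B; its 7th term is 119.
The 27th slot belongs to subsequence C; its 7th term is 85.
The 28th slot belongs to subsequence D; its 7th term is -5.

176, 119, 85, -5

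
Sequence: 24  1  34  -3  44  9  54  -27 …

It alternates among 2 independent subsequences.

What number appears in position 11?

Positions 1, 3, 5, … form one subsequence and positions 2, 4, 6, … form another.
Track A: 24, 34, 44, 54 (arithmetic with common difference +10).
Track B: 1, -3, 9, -27 (a geometric progression (common ratio -3)).
The 11th slot belongs to track A; its 6th term is 74.

74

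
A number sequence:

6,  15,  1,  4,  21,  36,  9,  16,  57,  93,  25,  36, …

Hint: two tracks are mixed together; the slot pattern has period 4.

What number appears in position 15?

49

Positions follow the repeating pattern AABB; grouping by letter gives 2 tracks.
Subsequence A is 6, 15, 21, 36, 57, 93, which is each term equals the sum of the previous two.
Subsequence B is 1, 4, 9, 16, 25, 36, which is the squares 1², 2², 3², ….
The 15th slot belongs to subsequence B; its 7th term is 49.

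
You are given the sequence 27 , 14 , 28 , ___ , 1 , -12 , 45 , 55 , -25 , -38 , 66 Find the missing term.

36

The slot pattern repeats as AABB (period 4), so there are 2 interleaved tracks.
Track A = 27, 14, 1, -12, -25, -38: subtracting 13 each time.
Track B = 28, ?, 45, 55, 66: triangular numbers starting at T_7.
So the missing entry in track B is 36.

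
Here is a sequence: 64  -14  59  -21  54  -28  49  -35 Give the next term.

44

Split by position mod 2 into 2 tracks.
Stream A: 64, 59, 54, 49. Arithmetic, step −5.
Stream B: -14, -21, -28, -35. Arithmetic with common difference −7.
Position 9 falls in stream A as its term 5, giving 44.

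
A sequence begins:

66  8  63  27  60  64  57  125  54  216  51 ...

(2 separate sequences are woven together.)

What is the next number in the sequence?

Taking every 2nd term gives 2 separate tracks.
Subsequence A: 66, 63, 60, 57, 54, 51 (linear: a_n = 69 − 3·n).
Subsequence B: 8, 27, 64, 125, 216 (the cubes 2³, 3³, 4³, …).
The 12th slot belongs to subsequence B; its 6th term is 343.

343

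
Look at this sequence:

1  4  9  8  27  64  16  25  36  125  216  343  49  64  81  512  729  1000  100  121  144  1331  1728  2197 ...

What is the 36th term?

6859

Reading positions in blocks of 6 reveals the pattern AAABBB — 2 tracks woven together.
Track A = 1, 4, 9, 16, 25, 36, 49, 64, 81, 100, 121, 144: perfect squares starting at 1².
Track B = 8, 27, 64, 125, 216, 343, 512, 729, 1000, 1331, 1728, 2197: the cubes 2³, 3³, 4³, ….
The 36th slot belongs to track B; its 18th term is 6859.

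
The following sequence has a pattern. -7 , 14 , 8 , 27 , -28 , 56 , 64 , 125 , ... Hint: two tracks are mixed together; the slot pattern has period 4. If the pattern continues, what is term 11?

Reading positions in blocks of 4 reveals the pattern AABB — 2 tracks woven together.
Track A: -7, 14, -28, 56. Multiplying by -2 each time.
Track B: 8, 27, 64, 125. Consecutive cubes n³ from n = 2.
Position 11 → track B, term 5 = 216.

216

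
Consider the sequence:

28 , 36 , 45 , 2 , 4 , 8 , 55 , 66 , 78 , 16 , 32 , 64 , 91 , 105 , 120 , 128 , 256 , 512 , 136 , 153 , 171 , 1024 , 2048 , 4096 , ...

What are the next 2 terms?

The slot pattern repeats as AAABBB (period 6), so there are 2 interleaved tracks.
Track A: 28, 36, 45, 55, 66, 78, 91, 105, 120, 136, 153, 171 — the triangular numbers T_7, T_8, ….
Track B: 2, 4, 8, 16, 32, 64, 128, 256, 512, 1024, 2048, 4096 — successive powers of 2.
Position 25 falls in track A as its term 13, giving 190.
Position 26 falls in track A as its term 14, giving 210.

190, 210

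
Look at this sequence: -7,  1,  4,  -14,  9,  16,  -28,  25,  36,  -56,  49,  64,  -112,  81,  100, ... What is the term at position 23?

225

The slot pattern repeats as ABB (period 3), so there are 2 interleaved tracks.
Track A is -7, -14, -28, -56, -112, which is multiplying by 2 each time.
Track B is 1, 4, 9, 16, 25, 36, 49, 64, 81, 100, which is the squares 1², 2², 3², ….
Term 23 comes from track B (its 15th entry): 225.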